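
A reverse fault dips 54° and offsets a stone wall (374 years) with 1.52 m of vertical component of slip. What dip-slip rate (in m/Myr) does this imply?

dip-slip = throw / sin(dip) = 1.52 m / sin(54°) = 1.879 m
rate = 1.879 m / 374 years = 0.00502 m/yr = 5020 m/Myr

5020 m/Myr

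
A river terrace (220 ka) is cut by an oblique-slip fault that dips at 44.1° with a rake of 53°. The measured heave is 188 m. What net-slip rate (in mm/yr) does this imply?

1.49 mm/yr

dip-slip = heave / cos(dip) = 188 / cos(44.1°) = 261.8 m
net slip = dip-slip / sin(rake) = 261.8 / sin(53°) = 327.8 m
rate = 327.8 m / 220 ka = 0.00149 m/yr = 1.49 mm/yr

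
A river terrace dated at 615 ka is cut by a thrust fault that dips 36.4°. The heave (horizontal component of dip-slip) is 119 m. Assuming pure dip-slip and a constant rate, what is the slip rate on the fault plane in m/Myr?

dip-slip = heave / cos(dip) = 119 m / cos(36.4°) = 147.8 m
rate = 147.8 m / 615 ka = 0.000240 m/yr = 240 m/Myr

240 m/Myr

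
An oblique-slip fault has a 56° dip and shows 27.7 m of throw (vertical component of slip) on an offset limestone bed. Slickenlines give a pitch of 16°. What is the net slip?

121 m

dip-slip = throw / sin(dip) = 27.7 / sin(56°) = 33.41 m
net slip = dip-slip / sin(rake) = 33.41 / sin(16°) = 121 m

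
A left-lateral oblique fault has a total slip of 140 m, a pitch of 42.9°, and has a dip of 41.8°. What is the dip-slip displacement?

dip-slip = net slip × sin(rake) = 140 m × sin(42.9°) = 95.3 m

95.3 m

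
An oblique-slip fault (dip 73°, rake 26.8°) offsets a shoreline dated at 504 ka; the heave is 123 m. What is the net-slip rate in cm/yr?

dip-slip = heave / cos(dip) = 123 / cos(73°) = 420.7 m
net slip = dip-slip / sin(rake) = 420.7 / sin(26.8°) = 933.1 m
rate = 933.1 m / 504 ka = 0.00185 m/yr = 0.185 cm/yr

0.185 cm/yr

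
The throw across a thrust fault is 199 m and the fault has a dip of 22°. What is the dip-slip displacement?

dip-slip = throw / sin(dip) = 199 / sin(22°) = 531 m

531 m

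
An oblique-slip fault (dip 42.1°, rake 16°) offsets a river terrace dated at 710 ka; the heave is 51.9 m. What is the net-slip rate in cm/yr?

0.0357 cm/yr

dip-slip = heave / cos(dip) = 51.9 / cos(42.1°) = 69.95 m
net slip = dip-slip / sin(rake) = 69.95 / sin(16°) = 253.8 m
rate = 253.8 m / 710 ka = 0.000357 m/yr = 0.0357 cm/yr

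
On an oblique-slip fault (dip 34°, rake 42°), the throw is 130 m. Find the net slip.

dip-slip = throw / sin(dip) = 130 / sin(34°) = 232.5 m
net slip = dip-slip / sin(rake) = 232.5 / sin(42°) = 347 m

347 m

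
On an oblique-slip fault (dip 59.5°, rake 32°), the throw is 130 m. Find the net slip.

285 m

dip-slip = throw / sin(dip) = 130 / sin(59.5°) = 150.9 m
net slip = dip-slip / sin(rake) = 150.9 / sin(32°) = 285 m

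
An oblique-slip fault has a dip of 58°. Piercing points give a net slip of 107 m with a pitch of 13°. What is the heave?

dip-slip = net slip × sin(rake) = 107 m × sin(13°) = 24.07 m
heave = dip-slip × cos(dip) = 24.07 × cos(58°) = 12.8 m

12.8 m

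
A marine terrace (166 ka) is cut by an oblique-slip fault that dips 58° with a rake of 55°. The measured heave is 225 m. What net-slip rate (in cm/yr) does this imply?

dip-slip = heave / cos(dip) = 225 / cos(58°) = 424.6 m
net slip = dip-slip / sin(rake) = 424.6 / sin(55°) = 518.3 m
rate = 518.3 m / 166 ka = 0.00312 m/yr = 0.312 cm/yr

0.312 cm/yr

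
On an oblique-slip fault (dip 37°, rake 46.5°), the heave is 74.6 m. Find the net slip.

dip-slip = heave / cos(dip) = 74.6 / cos(37°) = 93.41 m
net slip = dip-slip / sin(rake) = 93.41 / sin(46.5°) = 129 m

129 m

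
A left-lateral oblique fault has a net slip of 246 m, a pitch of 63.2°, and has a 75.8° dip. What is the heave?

dip-slip = net slip × sin(rake) = 246 m × sin(63.2°) = 219.6 m
heave = dip-slip × cos(dip) = 219.6 × cos(75.8°) = 53.9 m

53.9 m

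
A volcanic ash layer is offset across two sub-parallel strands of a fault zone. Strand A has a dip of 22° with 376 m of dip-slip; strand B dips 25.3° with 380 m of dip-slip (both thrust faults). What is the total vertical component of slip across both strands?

303 m

throw_A = 376 × sin(22°) = 140.9 m
throw_B = 380 × sin(25.3°) = 162.4 m
total = 140.9 + 162.4 = 303 m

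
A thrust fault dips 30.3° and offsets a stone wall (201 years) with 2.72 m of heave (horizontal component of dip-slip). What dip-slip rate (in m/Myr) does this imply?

dip-slip = heave / cos(dip) = 2.72 m / cos(30.3°) = 3.150 m
rate = 3.150 m / 201 years = 0.0157 m/yr = 15700 m/Myr

15700 m/Myr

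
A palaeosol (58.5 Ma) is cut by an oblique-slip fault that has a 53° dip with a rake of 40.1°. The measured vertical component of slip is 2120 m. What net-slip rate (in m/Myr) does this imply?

dip-slip = throw / sin(dip) = 2120 / sin(53°) = 2655 m
net slip = dip-slip / sin(rake) = 2655 / sin(40.1°) = 4121 m
rate = 4121 m / 58.5 Ma = 0.0000704 m/yr = 70.4 m/Myr

70.4 m/Myr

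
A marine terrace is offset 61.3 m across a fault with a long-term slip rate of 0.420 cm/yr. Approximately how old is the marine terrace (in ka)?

age = offset / rate = 61.3 m / (0.420 cm/yr) = 14600 yr = 14.6 ka

14.6 ka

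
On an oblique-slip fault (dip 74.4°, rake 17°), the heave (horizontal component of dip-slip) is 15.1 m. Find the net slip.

dip-slip = heave / cos(dip) = 15.1 / cos(74.4°) = 56.15 m
net slip = dip-slip / sin(rake) = 56.15 / sin(17°) = 192 m

192 m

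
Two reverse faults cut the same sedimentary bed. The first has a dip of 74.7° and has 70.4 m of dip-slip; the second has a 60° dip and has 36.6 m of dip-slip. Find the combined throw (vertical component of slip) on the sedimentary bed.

throw_A = 70.4 × sin(74.7°) = 67.90 m
throw_B = 36.6 × sin(60°) = 31.70 m
total = 67.90 + 31.70 = 99.6 m

99.6 m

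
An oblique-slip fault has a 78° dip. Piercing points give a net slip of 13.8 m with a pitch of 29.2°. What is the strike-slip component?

strike-slip = net slip × cos(rake) = 13.8 m × cos(29.2°) = 12 m

12 m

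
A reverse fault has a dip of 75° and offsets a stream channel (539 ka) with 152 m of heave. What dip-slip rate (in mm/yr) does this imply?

dip-slip = heave / cos(dip) = 152 m / cos(75°) = 587.3 m
rate = 587.3 m / 539 ka = 0.00109 m/yr = 1.09 mm/yr

1.09 mm/yr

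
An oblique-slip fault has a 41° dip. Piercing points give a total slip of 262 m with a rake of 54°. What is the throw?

139 m

dip-slip = net slip × sin(rake) = 262 m × sin(54°) = 212 m
throw = dip-slip × sin(dip) = 212 × sin(41°) = 139 m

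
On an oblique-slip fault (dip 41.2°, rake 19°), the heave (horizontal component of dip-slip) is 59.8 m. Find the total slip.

dip-slip = heave / cos(dip) = 59.8 / cos(41.2°) = 79.48 m
net slip = dip-slip / sin(rake) = 79.48 / sin(19°) = 244 m

244 m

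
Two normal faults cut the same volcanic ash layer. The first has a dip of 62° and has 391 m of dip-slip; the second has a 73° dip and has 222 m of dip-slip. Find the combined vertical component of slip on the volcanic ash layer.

throw_A = 391 × sin(62°) = 345.2 m
throw_B = 222 × sin(73°) = 212.3 m
total = 345.2 + 212.3 = 558 m

558 m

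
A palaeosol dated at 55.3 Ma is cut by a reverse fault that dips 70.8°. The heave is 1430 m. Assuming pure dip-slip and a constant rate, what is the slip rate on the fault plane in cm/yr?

dip-slip = heave / cos(dip) = 1430 m / cos(70.8°) = 4348 m
rate = 4348 m / 55.3 Ma = 0.0000786 m/yr = 0.00786 cm/yr

0.00786 cm/yr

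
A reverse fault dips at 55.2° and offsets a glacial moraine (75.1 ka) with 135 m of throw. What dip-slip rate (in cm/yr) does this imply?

0.219 cm/yr

dip-slip = throw / sin(dip) = 135 m / sin(55.2°) = 164.4 m
rate = 164.4 m / 75.1 ka = 0.00219 m/yr = 0.219 cm/yr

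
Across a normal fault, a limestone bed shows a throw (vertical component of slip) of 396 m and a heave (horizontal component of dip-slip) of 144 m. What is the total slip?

net slip = √(throw² + heave²) = √(396² + 144²) = 421 m

421 m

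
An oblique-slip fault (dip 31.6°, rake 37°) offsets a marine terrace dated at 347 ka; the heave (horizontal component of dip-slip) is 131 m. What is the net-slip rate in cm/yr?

0.0737 cm/yr

dip-slip = heave / cos(dip) = 131 / cos(31.6°) = 153.8 m
net slip = dip-slip / sin(rake) = 153.8 / sin(37°) = 255.6 m
rate = 255.6 m / 347 ka = 0.000737 m/yr = 0.0737 cm/yr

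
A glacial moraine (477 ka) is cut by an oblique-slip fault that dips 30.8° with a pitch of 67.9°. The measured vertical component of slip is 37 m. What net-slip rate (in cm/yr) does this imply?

dip-slip = throw / sin(dip) = 37 / sin(30.8°) = 72.26 m
net slip = dip-slip / sin(rake) = 72.26 / sin(67.9°) = 77.99 m
rate = 77.99 m / 477 ka = 0.000164 m/yr = 0.0164 cm/yr

0.0164 cm/yr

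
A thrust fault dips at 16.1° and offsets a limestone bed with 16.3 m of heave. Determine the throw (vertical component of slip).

4.70 m

throw = heave × tan(dip) = 16.3 × tan(16.1°) = 4.70 m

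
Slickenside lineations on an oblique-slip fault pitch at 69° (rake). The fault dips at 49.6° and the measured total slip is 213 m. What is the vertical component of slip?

151 m

dip-slip = net slip × sin(rake) = 213 m × sin(69°) = 198.9 m
throw = dip-slip × sin(dip) = 198.9 × sin(49.6°) = 151 m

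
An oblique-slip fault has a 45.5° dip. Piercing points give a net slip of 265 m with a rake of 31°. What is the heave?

95.7 m

dip-slip = net slip × sin(rake) = 265 m × sin(31°) = 136.5 m
heave = dip-slip × cos(dip) = 136.5 × cos(45.5°) = 95.7 m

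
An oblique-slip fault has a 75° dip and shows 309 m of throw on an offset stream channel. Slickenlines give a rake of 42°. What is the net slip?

dip-slip = throw / sin(dip) = 309 / sin(75°) = 319.9 m
net slip = dip-slip / sin(rake) = 319.9 / sin(42°) = 478 m

478 m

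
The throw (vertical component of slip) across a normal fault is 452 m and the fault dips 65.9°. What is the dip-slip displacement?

495 m

dip-slip = throw / sin(dip) = 452 / sin(65.9°) = 495 m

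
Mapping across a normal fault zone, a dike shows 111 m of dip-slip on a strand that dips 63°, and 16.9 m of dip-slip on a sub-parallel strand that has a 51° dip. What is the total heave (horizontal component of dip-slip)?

heave_A = 111 × cos(63°) = 50.39 m
heave_B = 16.9 × cos(51°) = 10.64 m
total = 50.39 + 10.64 = 61 m

61 m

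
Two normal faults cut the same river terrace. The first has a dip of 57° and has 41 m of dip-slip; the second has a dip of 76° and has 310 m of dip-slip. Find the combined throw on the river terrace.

335 m

throw_A = 41 × sin(57°) = 34.39 m
throw_B = 310 × sin(76°) = 300.8 m
total = 34.39 + 300.8 = 335 m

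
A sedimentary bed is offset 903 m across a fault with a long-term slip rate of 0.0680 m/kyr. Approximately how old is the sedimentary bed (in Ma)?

age = offset / rate = 903 m / (0.0680 m/kyr) = 1.33e+07 yr = 13.3 Ma

13.3 Ma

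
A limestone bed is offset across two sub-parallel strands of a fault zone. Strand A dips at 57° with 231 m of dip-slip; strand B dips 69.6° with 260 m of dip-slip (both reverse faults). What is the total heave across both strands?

216 m

heave_A = 231 × cos(57°) = 125.8 m
heave_B = 260 × cos(69.6°) = 90.63 m
total = 125.8 + 90.63 = 216 m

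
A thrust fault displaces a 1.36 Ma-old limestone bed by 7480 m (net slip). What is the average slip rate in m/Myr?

rate = 7480 m / 1.36 Ma = 0.00550 m/yr = 5500 m/Myr

5500 m/Myr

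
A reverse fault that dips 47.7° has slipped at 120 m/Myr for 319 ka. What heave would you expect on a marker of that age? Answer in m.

25.8 m

dip-slip = rate × time = 120 m/Myr × 319 ka = 38.28 m
heave = dip-slip × cos(dip) = 38.28 × cos(47.7°) = 25.8 m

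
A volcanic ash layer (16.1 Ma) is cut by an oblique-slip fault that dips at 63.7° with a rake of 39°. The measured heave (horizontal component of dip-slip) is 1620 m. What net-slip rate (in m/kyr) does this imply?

dip-slip = heave / cos(dip) = 1620 / cos(63.7°) = 3656 m
net slip = dip-slip / sin(rake) = 3656 / sin(39°) = 5810 m
rate = 5810 m / 16.1 Ma = 0.000361 m/yr = 0.361 m/kyr

0.361 m/kyr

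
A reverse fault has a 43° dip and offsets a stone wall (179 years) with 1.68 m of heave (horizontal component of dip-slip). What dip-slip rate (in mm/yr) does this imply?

12.8 mm/yr

dip-slip = heave / cos(dip) = 1.68 m / cos(43°) = 2.297 m
rate = 2.297 m / 179 years = 0.0128 m/yr = 12.8 mm/yr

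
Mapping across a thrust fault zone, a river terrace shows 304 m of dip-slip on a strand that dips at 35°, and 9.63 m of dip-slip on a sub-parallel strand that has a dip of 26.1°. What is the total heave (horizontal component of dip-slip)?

heave_A = 304 × cos(35°) = 249 m
heave_B = 9.63 × cos(26.1°) = 8.648 m
total = 249 + 8.648 = 258 m

258 m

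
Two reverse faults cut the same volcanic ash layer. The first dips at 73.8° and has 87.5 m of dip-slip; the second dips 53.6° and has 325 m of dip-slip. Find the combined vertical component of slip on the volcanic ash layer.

throw_A = 87.5 × sin(73.8°) = 84.03 m
throw_B = 325 × sin(53.6°) = 261.6 m
total = 84.03 + 261.6 = 346 m

346 m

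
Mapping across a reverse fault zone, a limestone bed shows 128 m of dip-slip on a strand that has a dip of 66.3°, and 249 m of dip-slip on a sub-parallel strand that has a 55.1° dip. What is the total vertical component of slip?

321 m

throw_A = 128 × sin(66.3°) = 117.2 m
throw_B = 249 × sin(55.1°) = 204.2 m
total = 117.2 + 204.2 = 321 m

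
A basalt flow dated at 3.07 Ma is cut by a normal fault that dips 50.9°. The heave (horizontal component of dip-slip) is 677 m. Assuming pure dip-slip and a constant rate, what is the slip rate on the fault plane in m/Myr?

dip-slip = heave / cos(dip) = 677 m / cos(50.9°) = 1073 m
rate = 1073 m / 3.07 Ma = 0.000350 m/yr = 350 m/Myr

350 m/Myr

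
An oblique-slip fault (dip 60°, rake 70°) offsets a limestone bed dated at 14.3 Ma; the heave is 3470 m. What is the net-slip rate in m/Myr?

516 m/Myr

dip-slip = heave / cos(dip) = 3470 / cos(60°) = 6940 m
net slip = dip-slip / sin(rake) = 6940 / sin(70°) = 7385 m
rate = 7385 m / 14.3 Ma = 0.000516 m/yr = 516 m/Myr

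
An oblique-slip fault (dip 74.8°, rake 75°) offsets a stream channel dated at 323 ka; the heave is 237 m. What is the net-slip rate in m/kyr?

2.90 m/kyr

dip-slip = heave / cos(dip) = 237 / cos(74.8°) = 903.9 m
net slip = dip-slip / sin(rake) = 903.9 / sin(75°) = 935.8 m
rate = 935.8 m / 323 ka = 0.00290 m/yr = 2.90 m/kyr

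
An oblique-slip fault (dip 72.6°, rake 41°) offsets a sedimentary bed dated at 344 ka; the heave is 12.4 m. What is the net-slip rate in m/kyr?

0.184 m/kyr

dip-slip = heave / cos(dip) = 12.4 / cos(72.6°) = 41.47 m
net slip = dip-slip / sin(rake) = 41.47 / sin(41°) = 63.20 m
rate = 63.20 m / 344 ka = 0.000184 m/yr = 0.184 m/kyr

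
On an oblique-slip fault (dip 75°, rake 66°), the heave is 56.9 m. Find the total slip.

241 m

dip-slip = heave / cos(dip) = 56.9 / cos(75°) = 219.8 m
net slip = dip-slip / sin(rake) = 219.8 / sin(66°) = 241 m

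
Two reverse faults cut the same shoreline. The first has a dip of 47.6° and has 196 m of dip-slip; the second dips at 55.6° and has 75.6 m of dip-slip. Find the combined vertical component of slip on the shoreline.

throw_A = 196 × sin(47.6°) = 144.7 m
throw_B = 75.6 × sin(55.6°) = 62.38 m
total = 144.7 + 62.38 = 207 m

207 m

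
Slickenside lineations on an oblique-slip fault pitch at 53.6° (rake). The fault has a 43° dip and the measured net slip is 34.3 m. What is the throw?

18.8 m

dip-slip = net slip × sin(rake) = 34.3 m × sin(53.6°) = 27.61 m
throw = dip-slip × sin(dip) = 27.61 × sin(43°) = 18.8 m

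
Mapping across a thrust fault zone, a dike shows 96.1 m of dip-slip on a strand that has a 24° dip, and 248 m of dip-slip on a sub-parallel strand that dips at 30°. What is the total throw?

163 m

throw_A = 96.1 × sin(24°) = 39.09 m
throw_B = 248 × sin(30°) = 124 m
total = 39.09 + 124 = 163 m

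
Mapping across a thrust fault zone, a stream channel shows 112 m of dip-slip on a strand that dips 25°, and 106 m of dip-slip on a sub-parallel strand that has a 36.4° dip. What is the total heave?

heave_A = 112 × cos(25°) = 101.5 m
heave_B = 106 × cos(36.4°) = 85.32 m
total = 101.5 + 85.32 = 187 m

187 m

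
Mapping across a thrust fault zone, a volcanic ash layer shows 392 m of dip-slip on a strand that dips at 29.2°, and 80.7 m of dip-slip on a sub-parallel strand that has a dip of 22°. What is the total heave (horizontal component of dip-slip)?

heave_A = 392 × cos(29.2°) = 342.2 m
heave_B = 80.7 × cos(22°) = 74.82 m
total = 342.2 + 74.82 = 417 m

417 m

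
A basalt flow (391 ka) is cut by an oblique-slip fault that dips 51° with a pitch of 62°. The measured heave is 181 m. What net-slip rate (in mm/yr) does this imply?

0.833 mm/yr

dip-slip = heave / cos(dip) = 181 / cos(51°) = 287.6 m
net slip = dip-slip / sin(rake) = 287.6 / sin(62°) = 325.7 m
rate = 325.7 m / 391 ka = 0.000833 m/yr = 0.833 mm/yr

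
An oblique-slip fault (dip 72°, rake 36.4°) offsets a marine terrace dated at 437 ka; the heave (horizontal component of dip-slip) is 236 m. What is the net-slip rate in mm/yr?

2.95 mm/yr

dip-slip = heave / cos(dip) = 236 / cos(72°) = 763.7 m
net slip = dip-slip / sin(rake) = 763.7 / sin(36.4°) = 1287 m
rate = 1287 m / 437 ka = 0.00295 m/yr = 2.95 mm/yr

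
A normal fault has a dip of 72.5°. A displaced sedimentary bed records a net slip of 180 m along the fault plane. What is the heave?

54.1 m

heave = dip-slip × cos(dip) = 180 m × cos(72.5°) = 54.1 m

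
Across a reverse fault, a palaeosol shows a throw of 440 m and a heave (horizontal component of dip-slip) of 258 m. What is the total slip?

510 m

net slip = √(throw² + heave²) = √(440² + 258²) = 510 m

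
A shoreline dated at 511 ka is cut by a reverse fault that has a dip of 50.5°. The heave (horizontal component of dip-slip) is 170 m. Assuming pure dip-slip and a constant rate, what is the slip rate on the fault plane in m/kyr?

0.523 m/kyr

dip-slip = heave / cos(dip) = 170 m / cos(50.5°) = 267.3 m
rate = 267.3 m / 511 ka = 0.000523 m/yr = 0.523 m/kyr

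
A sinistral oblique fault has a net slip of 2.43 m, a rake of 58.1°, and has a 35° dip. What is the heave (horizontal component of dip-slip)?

1.69 m

dip-slip = net slip × sin(rake) = 2.43 m × sin(58.1°) = 2.063 m
heave = dip-slip × cos(dip) = 2.063 × cos(35°) = 1.69 m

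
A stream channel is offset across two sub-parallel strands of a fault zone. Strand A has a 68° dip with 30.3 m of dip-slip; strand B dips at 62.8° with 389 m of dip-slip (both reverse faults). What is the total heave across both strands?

heave_A = 30.3 × cos(68°) = 11.35 m
heave_B = 389 × cos(62.8°) = 177.8 m
total = 11.35 + 177.8 = 189 m

189 m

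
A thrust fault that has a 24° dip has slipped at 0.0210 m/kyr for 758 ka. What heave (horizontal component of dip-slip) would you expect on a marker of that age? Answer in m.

dip-slip = rate × time = 0.0210 m/kyr × 758 ka = 15.92 m
heave = dip-slip × cos(dip) = 15.92 × cos(24°) = 14.5 m

14.5 m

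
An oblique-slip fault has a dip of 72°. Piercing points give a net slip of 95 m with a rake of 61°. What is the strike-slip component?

46.1 m

strike-slip = net slip × cos(rake) = 95 m × cos(61°) = 46.1 m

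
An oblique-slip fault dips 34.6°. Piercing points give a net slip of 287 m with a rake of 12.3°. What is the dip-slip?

61.1 m

dip-slip = net slip × sin(rake) = 287 m × sin(12.3°) = 61.1 m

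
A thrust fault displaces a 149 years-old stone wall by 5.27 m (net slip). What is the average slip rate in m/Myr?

rate = 5.27 m / 149 years = 0.0354 m/yr = 35400 m/Myr

35400 m/Myr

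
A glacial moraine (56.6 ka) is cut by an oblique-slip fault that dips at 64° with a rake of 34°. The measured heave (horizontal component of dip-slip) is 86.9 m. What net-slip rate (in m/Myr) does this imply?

6260 m/Myr

dip-slip = heave / cos(dip) = 86.9 / cos(64°) = 198.2 m
net slip = dip-slip / sin(rake) = 198.2 / sin(34°) = 354.5 m
rate = 354.5 m / 56.6 ka = 0.00626 m/yr = 6260 m/Myr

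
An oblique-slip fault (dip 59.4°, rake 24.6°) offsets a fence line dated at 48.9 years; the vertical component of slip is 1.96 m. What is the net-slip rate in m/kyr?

112 m/kyr

dip-slip = throw / sin(dip) = 1.96 / sin(59.4°) = 2.277 m
net slip = dip-slip / sin(rake) = 2.277 / sin(24.6°) = 5.470 m
rate = 5.470 m / 48.9 years = 0.112 m/yr = 112 m/kyr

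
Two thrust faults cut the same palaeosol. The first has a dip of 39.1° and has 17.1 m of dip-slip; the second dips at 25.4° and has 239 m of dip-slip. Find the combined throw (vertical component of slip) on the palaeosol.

113 m

throw_A = 17.1 × sin(39.1°) = 10.78 m
throw_B = 239 × sin(25.4°) = 102.5 m
total = 10.78 + 102.5 = 113 m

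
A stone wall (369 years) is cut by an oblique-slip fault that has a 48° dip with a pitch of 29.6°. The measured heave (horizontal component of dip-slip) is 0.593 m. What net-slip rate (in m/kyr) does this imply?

dip-slip = heave / cos(dip) = 0.593 / cos(48°) = 0.8862 m
net slip = dip-slip / sin(rake) = 0.8862 / sin(29.6°) = 1.794 m
rate = 1.794 m / 369 years = 0.00486 m/yr = 4.86 m/kyr

4.86 m/kyr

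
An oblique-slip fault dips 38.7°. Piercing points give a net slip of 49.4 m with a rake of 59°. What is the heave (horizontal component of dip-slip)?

33 m

dip-slip = net slip × sin(rake) = 49.4 m × sin(59°) = 42.34 m
heave = dip-slip × cos(dip) = 42.34 × cos(38.7°) = 33 m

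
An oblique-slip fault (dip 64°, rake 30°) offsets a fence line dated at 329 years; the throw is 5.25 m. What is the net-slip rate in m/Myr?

35500 m/Myr

dip-slip = throw / sin(dip) = 5.25 / sin(64°) = 5.841 m
net slip = dip-slip / sin(rake) = 5.841 / sin(30°) = 11.68 m
rate = 11.68 m / 329 years = 0.0355 m/yr = 35500 m/Myr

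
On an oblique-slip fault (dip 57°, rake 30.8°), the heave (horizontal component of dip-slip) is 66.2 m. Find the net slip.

237 m

dip-slip = heave / cos(dip) = 66.2 / cos(57°) = 121.5 m
net slip = dip-slip / sin(rake) = 121.5 / sin(30.8°) = 237 m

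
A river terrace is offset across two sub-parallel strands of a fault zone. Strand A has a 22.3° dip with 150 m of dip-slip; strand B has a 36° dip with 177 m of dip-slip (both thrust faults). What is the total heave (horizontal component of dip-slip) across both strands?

282 m

heave_A = 150 × cos(22.3°) = 138.8 m
heave_B = 177 × cos(36°) = 143.2 m
total = 138.8 + 143.2 = 282 m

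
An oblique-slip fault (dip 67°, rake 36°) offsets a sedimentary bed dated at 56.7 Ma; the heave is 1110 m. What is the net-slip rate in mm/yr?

dip-slip = heave / cos(dip) = 1110 / cos(67°) = 2841 m
net slip = dip-slip / sin(rake) = 2841 / sin(36°) = 4833 m
rate = 4833 m / 56.7 Ma = 0.0000852 m/yr = 0.0852 mm/yr

0.0852 mm/yr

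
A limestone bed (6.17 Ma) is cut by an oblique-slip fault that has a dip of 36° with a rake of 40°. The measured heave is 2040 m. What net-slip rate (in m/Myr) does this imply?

636 m/Myr

dip-slip = heave / cos(dip) = 2040 / cos(36°) = 2522 m
net slip = dip-slip / sin(rake) = 2522 / sin(40°) = 3923 m
rate = 3923 m / 6.17 Ma = 0.000636 m/yr = 636 m/Myr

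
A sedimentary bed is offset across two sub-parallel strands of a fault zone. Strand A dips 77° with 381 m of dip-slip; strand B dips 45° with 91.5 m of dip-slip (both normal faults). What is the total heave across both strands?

150 m

heave_A = 381 × cos(77°) = 85.71 m
heave_B = 91.5 × cos(45°) = 64.70 m
total = 85.71 + 64.70 = 150 m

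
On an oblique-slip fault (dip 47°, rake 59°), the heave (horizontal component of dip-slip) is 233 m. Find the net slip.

dip-slip = heave / cos(dip) = 233 / cos(47°) = 341.6 m
net slip = dip-slip / sin(rake) = 341.6 / sin(59°) = 399 m

399 m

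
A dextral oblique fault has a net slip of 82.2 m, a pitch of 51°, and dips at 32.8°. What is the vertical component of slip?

dip-slip = net slip × sin(rake) = 82.2 m × sin(51°) = 63.88 m
throw = dip-slip × sin(dip) = 63.88 × sin(32.8°) = 34.6 m

34.6 m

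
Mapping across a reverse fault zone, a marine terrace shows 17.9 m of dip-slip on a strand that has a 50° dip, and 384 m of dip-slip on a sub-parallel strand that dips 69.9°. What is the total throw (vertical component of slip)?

374 m

throw_A = 17.9 × sin(50°) = 13.71 m
throw_B = 384 × sin(69.9°) = 360.6 m
total = 13.71 + 360.6 = 374 m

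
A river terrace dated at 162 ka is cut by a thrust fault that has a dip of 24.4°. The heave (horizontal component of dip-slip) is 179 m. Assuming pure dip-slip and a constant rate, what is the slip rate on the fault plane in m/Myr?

dip-slip = heave / cos(dip) = 179 m / cos(24.4°) = 196.6 m
rate = 196.6 m / 162 ka = 0.00121 m/yr = 1210 m/Myr

1210 m/Myr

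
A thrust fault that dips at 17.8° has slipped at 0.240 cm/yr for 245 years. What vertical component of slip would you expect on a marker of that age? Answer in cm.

18 cm

dip-slip = rate × time = 0.240 cm/yr × 245 years = 0.5880 m
throw = dip-slip × sin(dip) = 0.5880 × sin(17.8°) = 0.180 m = 18 cm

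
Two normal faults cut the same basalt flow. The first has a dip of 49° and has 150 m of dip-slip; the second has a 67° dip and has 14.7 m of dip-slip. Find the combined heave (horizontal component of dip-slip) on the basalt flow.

104 m

heave_A = 150 × cos(49°) = 98.41 m
heave_B = 14.7 × cos(67°) = 5.744 m
total = 98.41 + 5.744 = 104 m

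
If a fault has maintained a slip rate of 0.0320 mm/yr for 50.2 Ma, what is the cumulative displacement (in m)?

slip = rate × time = 0.0320 mm/yr × 50.2 Ma = 1610 m

1610 m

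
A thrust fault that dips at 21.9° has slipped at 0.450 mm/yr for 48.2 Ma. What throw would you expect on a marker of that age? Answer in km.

8.09 km

dip-slip = rate × time = 0.450 mm/yr × 48.2 Ma = 21690 m
throw = dip-slip × sin(dip) = 21690 × sin(21.9°) = 8090 m = 8.09 km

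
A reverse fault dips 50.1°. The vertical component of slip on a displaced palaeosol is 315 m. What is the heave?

heave = throw / tan(dip) = 315 / tan(50.1°) = 263 m

263 m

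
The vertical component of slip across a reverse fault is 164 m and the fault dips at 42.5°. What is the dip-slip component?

243 m

dip-slip = throw / sin(dip) = 164 / sin(42.5°) = 243 m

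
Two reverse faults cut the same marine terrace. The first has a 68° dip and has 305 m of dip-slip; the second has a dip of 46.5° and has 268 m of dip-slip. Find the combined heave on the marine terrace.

299 m

heave_A = 305 × cos(68°) = 114.3 m
heave_B = 268 × cos(46.5°) = 184.5 m
total = 114.3 + 184.5 = 299 m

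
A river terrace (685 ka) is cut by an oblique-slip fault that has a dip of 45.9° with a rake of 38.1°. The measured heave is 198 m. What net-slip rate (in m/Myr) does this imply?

dip-slip = heave / cos(dip) = 198 / cos(45.9°) = 284.5 m
net slip = dip-slip / sin(rake) = 284.5 / sin(38.1°) = 461.1 m
rate = 461.1 m / 685 ka = 0.000673 m/yr = 673 m/Myr

673 m/Myr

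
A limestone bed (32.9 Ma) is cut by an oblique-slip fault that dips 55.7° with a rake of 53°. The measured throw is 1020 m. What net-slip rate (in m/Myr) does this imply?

dip-slip = throw / sin(dip) = 1020 / sin(55.7°) = 1235 m
net slip = dip-slip / sin(rake) = 1235 / sin(53°) = 1546 m
rate = 1546 m / 32.9 Ma = 0.0000470 m/yr = 47 m/Myr

47 m/Myr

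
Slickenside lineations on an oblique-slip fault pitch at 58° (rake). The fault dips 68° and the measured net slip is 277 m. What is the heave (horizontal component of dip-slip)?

88 m

dip-slip = net slip × sin(rake) = 277 m × sin(58°) = 234.9 m
heave = dip-slip × cos(dip) = 234.9 × cos(68°) = 88 m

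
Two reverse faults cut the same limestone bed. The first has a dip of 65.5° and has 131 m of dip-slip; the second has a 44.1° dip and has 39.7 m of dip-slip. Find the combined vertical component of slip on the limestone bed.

147 m

throw_A = 131 × sin(65.5°) = 119.2 m
throw_B = 39.7 × sin(44.1°) = 27.63 m
total = 119.2 + 27.63 = 147 m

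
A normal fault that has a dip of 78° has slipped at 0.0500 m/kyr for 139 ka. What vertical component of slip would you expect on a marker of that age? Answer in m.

dip-slip = rate × time = 0.0500 m/kyr × 139 ka = 6.950 m
throw = dip-slip × sin(dip) = 6.950 × sin(78°) = 6.80 m

6.80 m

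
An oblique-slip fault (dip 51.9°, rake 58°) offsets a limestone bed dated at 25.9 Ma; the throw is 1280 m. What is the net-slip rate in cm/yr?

0.00741 cm/yr

dip-slip = throw / sin(dip) = 1280 / sin(51.9°) = 1627 m
net slip = dip-slip / sin(rake) = 1627 / sin(58°) = 1918 m
rate = 1918 m / 25.9 Ma = 0.0000741 m/yr = 0.00741 cm/yr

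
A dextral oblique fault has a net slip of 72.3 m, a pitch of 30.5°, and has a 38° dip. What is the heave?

28.9 m

dip-slip = net slip × sin(rake) = 72.3 m × sin(30.5°) = 36.70 m
heave = dip-slip × cos(dip) = 36.70 × cos(38°) = 28.9 m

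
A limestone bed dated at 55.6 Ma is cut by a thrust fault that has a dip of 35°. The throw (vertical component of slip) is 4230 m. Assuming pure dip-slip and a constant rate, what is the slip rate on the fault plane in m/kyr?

0.133 m/kyr

dip-slip = throw / sin(dip) = 4230 m / sin(35°) = 7375 m
rate = 7375 m / 55.6 Ma = 0.000133 m/yr = 0.133 m/kyr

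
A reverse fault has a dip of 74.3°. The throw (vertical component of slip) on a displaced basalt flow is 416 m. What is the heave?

117 m

heave = throw / tan(dip) = 416 / tan(74.3°) = 117 m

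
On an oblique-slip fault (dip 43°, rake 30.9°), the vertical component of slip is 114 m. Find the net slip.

325 m

dip-slip = throw / sin(dip) = 114 / sin(43°) = 167.2 m
net slip = dip-slip / sin(rake) = 167.2 / sin(30.9°) = 325 m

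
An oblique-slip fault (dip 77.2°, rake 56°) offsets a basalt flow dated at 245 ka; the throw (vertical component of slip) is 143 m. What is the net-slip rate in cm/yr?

dip-slip = throw / sin(dip) = 143 / sin(77.2°) = 146.6 m
net slip = dip-slip / sin(rake) = 146.6 / sin(56°) = 176.9 m
rate = 176.9 m / 245 ka = 0.000722 m/yr = 0.0722 cm/yr

0.0722 cm/yr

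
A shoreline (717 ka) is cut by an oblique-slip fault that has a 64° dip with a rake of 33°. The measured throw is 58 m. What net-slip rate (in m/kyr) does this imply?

0.165 m/kyr

dip-slip = throw / sin(dip) = 58 / sin(64°) = 64.53 m
net slip = dip-slip / sin(rake) = 64.53 / sin(33°) = 118.5 m
rate = 118.5 m / 717 ka = 0.000165 m/yr = 0.165 m/kyr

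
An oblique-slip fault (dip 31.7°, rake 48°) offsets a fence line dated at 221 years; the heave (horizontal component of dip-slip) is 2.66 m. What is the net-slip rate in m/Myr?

19000 m/Myr

dip-slip = heave / cos(dip) = 2.66 / cos(31.7°) = 3.126 m
net slip = dip-slip / sin(rake) = 3.126 / sin(48°) = 4.207 m
rate = 4.207 m / 221 years = 0.0190 m/yr = 19000 m/Myr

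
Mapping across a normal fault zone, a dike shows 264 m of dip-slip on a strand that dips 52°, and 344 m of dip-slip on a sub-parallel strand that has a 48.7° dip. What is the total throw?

466 m

throw_A = 264 × sin(52°) = 208 m
throw_B = 344 × sin(48.7°) = 258.4 m
total = 208 + 258.4 = 466 m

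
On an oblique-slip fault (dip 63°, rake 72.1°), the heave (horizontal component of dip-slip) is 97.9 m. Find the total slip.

dip-slip = heave / cos(dip) = 97.9 / cos(63°) = 215.6 m
net slip = dip-slip / sin(rake) = 215.6 / sin(72.1°) = 227 m

227 m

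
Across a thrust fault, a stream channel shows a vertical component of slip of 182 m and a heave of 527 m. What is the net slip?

net slip = √(throw² + heave²) = √(182² + 527²) = 558 m

558 m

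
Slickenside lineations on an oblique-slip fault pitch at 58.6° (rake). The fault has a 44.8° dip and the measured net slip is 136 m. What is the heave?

dip-slip = net slip × sin(rake) = 136 m × sin(58.6°) = 116.1 m
heave = dip-slip × cos(dip) = 116.1 × cos(44.8°) = 82.4 m

82.4 m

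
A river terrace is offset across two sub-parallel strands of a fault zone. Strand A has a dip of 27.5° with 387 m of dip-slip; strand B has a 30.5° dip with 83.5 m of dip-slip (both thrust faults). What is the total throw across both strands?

throw_A = 387 × sin(27.5°) = 178.7 m
throw_B = 83.5 × sin(30.5°) = 42.38 m
total = 178.7 + 42.38 = 221 m

221 m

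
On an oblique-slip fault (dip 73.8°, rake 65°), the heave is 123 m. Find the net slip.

486 m

dip-slip = heave / cos(dip) = 123 / cos(73.8°) = 440.9 m
net slip = dip-slip / sin(rake) = 440.9 / sin(65°) = 486 m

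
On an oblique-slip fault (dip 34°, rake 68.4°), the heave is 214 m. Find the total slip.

278 m

dip-slip = heave / cos(dip) = 214 / cos(34°) = 258.1 m
net slip = dip-slip / sin(rake) = 258.1 / sin(68.4°) = 278 m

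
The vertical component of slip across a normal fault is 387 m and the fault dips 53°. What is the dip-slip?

dip-slip = throw / sin(dip) = 387 / sin(53°) = 485 m

485 m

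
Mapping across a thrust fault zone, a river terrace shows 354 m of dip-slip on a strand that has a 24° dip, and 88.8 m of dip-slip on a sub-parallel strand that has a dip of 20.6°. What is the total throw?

throw_A = 354 × sin(24°) = 144 m
throw_B = 88.8 × sin(20.6°) = 31.24 m
total = 144 + 31.24 = 175 m

175 m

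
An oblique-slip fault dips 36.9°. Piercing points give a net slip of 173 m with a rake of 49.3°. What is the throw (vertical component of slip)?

78.7 m

dip-slip = net slip × sin(rake) = 173 m × sin(49.3°) = 131.2 m
throw = dip-slip × sin(dip) = 131.2 × sin(36.9°) = 78.7 m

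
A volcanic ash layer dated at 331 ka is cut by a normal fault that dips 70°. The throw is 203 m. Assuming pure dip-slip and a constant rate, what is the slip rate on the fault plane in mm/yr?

dip-slip = throw / sin(dip) = 203 m / sin(70°) = 216 m
rate = 216 m / 331 ka = 0.000653 m/yr = 0.653 mm/yr

0.653 mm/yr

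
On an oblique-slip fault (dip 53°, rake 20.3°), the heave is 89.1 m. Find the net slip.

dip-slip = heave / cos(dip) = 89.1 / cos(53°) = 148.1 m
net slip = dip-slip / sin(rake) = 148.1 / sin(20.3°) = 427 m

427 m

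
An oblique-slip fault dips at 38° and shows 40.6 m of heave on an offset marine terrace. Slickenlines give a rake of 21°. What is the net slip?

144 m

dip-slip = heave / cos(dip) = 40.6 / cos(38°) = 51.52 m
net slip = dip-slip / sin(rake) = 51.52 / sin(21°) = 144 m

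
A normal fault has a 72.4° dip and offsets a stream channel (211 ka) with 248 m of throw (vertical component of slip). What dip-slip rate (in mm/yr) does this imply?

dip-slip = throw / sin(dip) = 248 m / sin(72.4°) = 260.2 m
rate = 260.2 m / 211 ka = 0.00123 m/yr = 1.23 mm/yr

1.23 mm/yr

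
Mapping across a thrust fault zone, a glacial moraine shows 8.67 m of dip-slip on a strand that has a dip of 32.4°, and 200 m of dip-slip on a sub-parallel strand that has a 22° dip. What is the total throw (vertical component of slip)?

throw_A = 8.67 × sin(32.4°) = 4.646 m
throw_B = 200 × sin(22°) = 74.92 m
total = 4.646 + 74.92 = 79.6 m

79.6 m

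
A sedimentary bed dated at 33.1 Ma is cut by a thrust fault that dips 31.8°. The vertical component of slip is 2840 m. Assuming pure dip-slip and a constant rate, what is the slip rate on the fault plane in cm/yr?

0.0163 cm/yr

dip-slip = throw / sin(dip) = 2840 m / sin(31.8°) = 5389 m
rate = 5389 m / 33.1 Ma = 0.000163 m/yr = 0.0163 cm/yr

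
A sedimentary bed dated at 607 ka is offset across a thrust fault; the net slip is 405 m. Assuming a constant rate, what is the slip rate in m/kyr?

rate = 405 m / 607 ka = 0.000667 m/yr = 0.667 m/kyr

0.667 m/kyr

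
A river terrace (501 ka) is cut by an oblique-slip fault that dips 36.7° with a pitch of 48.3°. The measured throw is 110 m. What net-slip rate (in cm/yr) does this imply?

0.0492 cm/yr

dip-slip = throw / sin(dip) = 110 / sin(36.7°) = 184.1 m
net slip = dip-slip / sin(rake) = 184.1 / sin(48.3°) = 246.5 m
rate = 246.5 m / 501 ka = 0.000492 m/yr = 0.0492 cm/yr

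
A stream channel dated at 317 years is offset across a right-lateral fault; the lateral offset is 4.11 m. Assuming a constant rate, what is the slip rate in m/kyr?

13 m/kyr

rate = 4.11 m / 317 years = 0.0130 m/yr = 13 m/kyr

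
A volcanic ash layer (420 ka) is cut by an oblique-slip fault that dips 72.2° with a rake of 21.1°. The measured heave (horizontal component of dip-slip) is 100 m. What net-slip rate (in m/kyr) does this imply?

2.16 m/kyr

dip-slip = heave / cos(dip) = 100 / cos(72.2°) = 327.1 m
net slip = dip-slip / sin(rake) = 327.1 / sin(21.1°) = 908.7 m
rate = 908.7 m / 420 ka = 0.00216 m/yr = 2.16 m/kyr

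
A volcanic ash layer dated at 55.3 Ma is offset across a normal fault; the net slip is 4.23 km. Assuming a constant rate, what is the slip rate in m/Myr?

rate = 4.23 km / 55.3 Ma = 0.0000765 m/yr = 76.5 m/Myr

76.5 m/Myr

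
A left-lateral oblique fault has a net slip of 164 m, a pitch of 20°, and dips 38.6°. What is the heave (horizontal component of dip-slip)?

43.8 m

dip-slip = net slip × sin(rake) = 164 m × sin(20°) = 56.09 m
heave = dip-slip × cos(dip) = 56.09 × cos(38.6°) = 43.8 m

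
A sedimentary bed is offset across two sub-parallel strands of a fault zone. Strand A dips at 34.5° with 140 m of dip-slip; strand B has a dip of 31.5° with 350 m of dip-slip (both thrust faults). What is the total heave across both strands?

414 m

heave_A = 140 × cos(34.5°) = 115.4 m
heave_B = 350 × cos(31.5°) = 298.4 m
total = 115.4 + 298.4 = 414 m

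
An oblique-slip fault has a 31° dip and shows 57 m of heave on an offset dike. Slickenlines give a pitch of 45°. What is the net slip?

94 m

dip-slip = heave / cos(dip) = 57 / cos(31°) = 66.50 m
net slip = dip-slip / sin(rake) = 66.50 / sin(45°) = 94 m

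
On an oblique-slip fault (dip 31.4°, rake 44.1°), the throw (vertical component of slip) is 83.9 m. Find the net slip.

dip-slip = throw / sin(dip) = 83.9 / sin(31.4°) = 161 m
net slip = dip-slip / sin(rake) = 161 / sin(44.1°) = 231 m

231 m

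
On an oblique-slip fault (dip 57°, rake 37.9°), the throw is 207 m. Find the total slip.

dip-slip = throw / sin(dip) = 207 / sin(57°) = 246.8 m
net slip = dip-slip / sin(rake) = 246.8 / sin(37.9°) = 402 m

402 m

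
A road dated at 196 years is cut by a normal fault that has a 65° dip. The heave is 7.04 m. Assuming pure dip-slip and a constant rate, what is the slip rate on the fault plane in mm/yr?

85 mm/yr

dip-slip = heave / cos(dip) = 7.04 m / cos(65°) = 16.66 m
rate = 16.66 m / 196 years = 0.0850 m/yr = 85 mm/yr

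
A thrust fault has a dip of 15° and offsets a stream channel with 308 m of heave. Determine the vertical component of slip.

throw = heave × tan(dip) = 308 × tan(15°) = 82.5 m

82.5 m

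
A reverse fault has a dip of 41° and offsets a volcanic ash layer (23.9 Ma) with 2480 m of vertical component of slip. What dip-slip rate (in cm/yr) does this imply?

dip-slip = throw / sin(dip) = 2480 m / sin(41°) = 3780 m
rate = 3780 m / 23.9 Ma = 0.000158 m/yr = 0.0158 cm/yr

0.0158 cm/yr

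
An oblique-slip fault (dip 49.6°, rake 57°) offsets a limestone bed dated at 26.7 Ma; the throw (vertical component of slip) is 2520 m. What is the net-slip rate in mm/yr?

0.148 mm/yr

dip-slip = throw / sin(dip) = 2520 / sin(49.6°) = 3309 m
net slip = dip-slip / sin(rake) = 3309 / sin(57°) = 3946 m
rate = 3946 m / 26.7 Ma = 0.000148 m/yr = 0.148 mm/yr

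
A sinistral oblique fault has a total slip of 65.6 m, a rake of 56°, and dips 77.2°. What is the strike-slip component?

strike-slip = net slip × cos(rake) = 65.6 m × cos(56°) = 36.7 m

36.7 m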